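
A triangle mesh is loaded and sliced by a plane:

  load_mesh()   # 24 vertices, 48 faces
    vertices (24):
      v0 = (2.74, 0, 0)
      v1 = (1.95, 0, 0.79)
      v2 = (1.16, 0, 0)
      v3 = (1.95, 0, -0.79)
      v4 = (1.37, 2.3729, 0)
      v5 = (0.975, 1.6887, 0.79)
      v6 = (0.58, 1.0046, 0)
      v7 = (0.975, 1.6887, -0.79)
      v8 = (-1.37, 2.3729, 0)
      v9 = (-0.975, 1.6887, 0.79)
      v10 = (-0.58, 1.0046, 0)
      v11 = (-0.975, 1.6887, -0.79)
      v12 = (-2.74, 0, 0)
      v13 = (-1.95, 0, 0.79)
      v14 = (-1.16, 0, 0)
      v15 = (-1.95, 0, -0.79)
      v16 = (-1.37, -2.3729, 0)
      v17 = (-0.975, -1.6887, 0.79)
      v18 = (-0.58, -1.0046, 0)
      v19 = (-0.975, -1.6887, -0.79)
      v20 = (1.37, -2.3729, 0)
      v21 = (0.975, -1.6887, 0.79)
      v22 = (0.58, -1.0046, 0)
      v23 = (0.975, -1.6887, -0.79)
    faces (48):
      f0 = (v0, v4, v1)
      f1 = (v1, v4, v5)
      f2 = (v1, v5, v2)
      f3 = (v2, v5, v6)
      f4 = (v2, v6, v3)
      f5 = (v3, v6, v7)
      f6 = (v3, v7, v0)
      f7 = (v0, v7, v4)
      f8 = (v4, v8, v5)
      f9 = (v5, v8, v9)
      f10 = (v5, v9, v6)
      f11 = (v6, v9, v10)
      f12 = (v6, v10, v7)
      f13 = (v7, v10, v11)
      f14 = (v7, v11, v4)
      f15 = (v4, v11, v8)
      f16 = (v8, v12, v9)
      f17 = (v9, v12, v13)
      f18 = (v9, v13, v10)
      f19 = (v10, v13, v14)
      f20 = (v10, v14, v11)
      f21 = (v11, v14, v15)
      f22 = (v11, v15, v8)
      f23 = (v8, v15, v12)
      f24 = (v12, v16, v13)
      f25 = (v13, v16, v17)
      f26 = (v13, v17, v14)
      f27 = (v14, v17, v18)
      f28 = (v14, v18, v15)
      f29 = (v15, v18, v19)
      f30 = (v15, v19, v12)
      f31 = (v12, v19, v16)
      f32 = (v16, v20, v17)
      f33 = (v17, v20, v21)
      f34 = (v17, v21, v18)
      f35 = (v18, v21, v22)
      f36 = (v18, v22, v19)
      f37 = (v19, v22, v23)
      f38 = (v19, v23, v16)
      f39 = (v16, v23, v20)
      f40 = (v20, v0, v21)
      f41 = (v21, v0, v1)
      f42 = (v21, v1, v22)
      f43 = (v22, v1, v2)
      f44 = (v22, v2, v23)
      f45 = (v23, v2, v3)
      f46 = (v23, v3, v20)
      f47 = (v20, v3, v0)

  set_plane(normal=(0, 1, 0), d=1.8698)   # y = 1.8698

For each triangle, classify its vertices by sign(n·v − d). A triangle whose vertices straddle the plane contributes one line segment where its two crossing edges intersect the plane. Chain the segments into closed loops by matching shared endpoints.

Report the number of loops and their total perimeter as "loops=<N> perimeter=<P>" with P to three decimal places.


loops=1 perimeter=7.604

Straddling triangles (10 of 48):
  (v0,v4,v1) [-+-] → (1.66047, 1.8698, 0)–(1.49297, 1.8698, 0.167495)  len=0.2369
  (v1,v4,v5) [-+-] → (1.49297, 1.8698, 0.167495)–(1.07955, 1.8698, 0.580896)  len=0.5846
  (v0,v7,v4) [--+] → (1.07955, 1.8698, -0.580896)–(1.66047, 1.8698, 0)  len=0.8215
  (v4,v8,v5) [++-] → (0.354305, 1.8698, 0.580896)–(1.07955, 1.8698, 0.580896)  len=0.7252
  (v5,v8,v9) [-+-] → (0.354305, 1.8698, 0.580896)–(-1.07955, 1.8698, 0.580896)  len=1.4339
  (v7,v11,v4) [--+] → (-0.354305, 1.8698, -0.580896)–(1.07955, 1.8698, -0.580896)  len=1.4339
  (v4,v11,v8) [+-+] → (-0.354305, 1.8698, -0.580896)–(-1.07955, 1.8698, -0.580896)  len=0.7252
  (v8,v12,v9) [+--] → (-1.66047, 1.8698, 0)–(-1.07955, 1.8698, 0.580896)  len=0.8215
  (v11,v15,v8) [--+] → (-1.49297, 1.8698, -0.167495)–(-1.07955, 1.8698, -0.580896)  len=0.5846
  (v8,v15,v12) [+--] → (-1.49297, 1.8698, -0.167495)–(-1.66047, 1.8698, 0)  len=0.2369

Chained into 1 loop(s):
  loop 1: 10 segments, perimeter = 7.6043
Total perimeter = 7.604


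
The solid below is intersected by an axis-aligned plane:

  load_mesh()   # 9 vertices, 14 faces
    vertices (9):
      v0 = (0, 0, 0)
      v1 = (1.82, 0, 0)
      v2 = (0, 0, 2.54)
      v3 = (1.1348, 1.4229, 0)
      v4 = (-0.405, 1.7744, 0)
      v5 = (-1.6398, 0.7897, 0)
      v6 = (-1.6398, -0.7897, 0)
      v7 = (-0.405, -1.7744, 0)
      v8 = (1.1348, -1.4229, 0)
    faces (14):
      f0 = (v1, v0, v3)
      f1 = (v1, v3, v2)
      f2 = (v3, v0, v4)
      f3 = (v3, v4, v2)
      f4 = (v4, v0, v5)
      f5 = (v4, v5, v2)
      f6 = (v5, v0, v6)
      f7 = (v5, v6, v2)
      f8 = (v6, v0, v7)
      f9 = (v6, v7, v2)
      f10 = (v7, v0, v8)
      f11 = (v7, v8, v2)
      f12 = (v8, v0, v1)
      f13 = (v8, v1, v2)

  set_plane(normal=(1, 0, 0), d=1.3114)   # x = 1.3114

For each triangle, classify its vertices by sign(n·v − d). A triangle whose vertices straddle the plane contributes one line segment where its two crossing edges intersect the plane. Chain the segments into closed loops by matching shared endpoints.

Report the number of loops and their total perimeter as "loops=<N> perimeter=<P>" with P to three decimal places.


Straddling triangles (4 of 14):
  (v1,v0,v3) [+--] → (1.3114, 0, 0)–(1.3114, 1.05617, 0)  len=1.0562
  (v1,v3,v2) [+--] → (1.3114, 1.05617, 0)–(1.3114, 0, 0.709804)  len=1.2725
  (v8,v0,v1) [--+] → (1.3114, 0, 0)–(1.3114, -1.05617, 0)  len=1.0562
  (v8,v1,v2) [-+-] → (1.3114, -1.05617, 0)–(1.3114, 0, 0.709804)  len=1.2725

Chained into 1 loop(s):
  loop 1: 4 segments, perimeter = 4.6574
Total perimeter = 4.657

loops=1 perimeter=4.657


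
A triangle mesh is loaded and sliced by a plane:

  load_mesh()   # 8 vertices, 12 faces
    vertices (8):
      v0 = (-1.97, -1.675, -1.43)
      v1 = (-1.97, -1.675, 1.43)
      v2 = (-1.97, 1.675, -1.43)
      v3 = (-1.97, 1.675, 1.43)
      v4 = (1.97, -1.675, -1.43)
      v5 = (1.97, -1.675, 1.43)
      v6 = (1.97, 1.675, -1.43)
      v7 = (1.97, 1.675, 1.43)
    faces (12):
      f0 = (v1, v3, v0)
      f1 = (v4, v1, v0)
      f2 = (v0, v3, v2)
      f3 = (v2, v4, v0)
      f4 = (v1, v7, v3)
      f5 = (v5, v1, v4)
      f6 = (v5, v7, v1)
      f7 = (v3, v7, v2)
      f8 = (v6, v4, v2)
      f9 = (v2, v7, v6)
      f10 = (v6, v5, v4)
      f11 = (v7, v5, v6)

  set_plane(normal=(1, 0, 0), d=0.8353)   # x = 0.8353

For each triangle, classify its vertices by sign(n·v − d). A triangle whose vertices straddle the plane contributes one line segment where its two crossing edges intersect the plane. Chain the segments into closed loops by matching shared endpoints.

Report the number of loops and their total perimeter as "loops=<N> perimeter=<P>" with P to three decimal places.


Straddling triangles (8 of 12):
  (v4,v1,v0) [+--] → (0.8353, -1.675, -0.606335)–(0.8353, -1.675, -1.43)  len=0.8237
  (v2,v4,v0) [-+-] → (0.8353, -0.710217, -1.43)–(0.8353, -1.675, -1.43)  len=0.9648
  (v1,v7,v3) [-+-] → (0.8353, 0.710217, 1.43)–(0.8353, 1.675, 1.43)  len=0.9648
  (v5,v1,v4) [+-+] → (0.8353, -1.675, 1.43)–(0.8353, -1.675, -0.606335)  len=2.0363
  (v5,v7,v1) [++-] → (0.8353, 0.710217, 1.43)–(0.8353, -1.675, 1.43)  len=2.3852
  (v3,v7,v2) [-+-] → (0.8353, 1.675, 1.43)–(0.8353, 1.675, 0.606335)  len=0.8237
  (v6,v4,v2) [++-] → (0.8353, -0.710217, -1.43)–(0.8353, 1.675, -1.43)  len=2.3852
  (v2,v7,v6) [-++] → (0.8353, 1.675, 0.606335)–(0.8353, 1.675, -1.43)  len=2.0363

Chained into 1 loop(s):
  loop 1: 8 segments, perimeter = 12.4200
Total perimeter = 12.420

loops=1 perimeter=12.420


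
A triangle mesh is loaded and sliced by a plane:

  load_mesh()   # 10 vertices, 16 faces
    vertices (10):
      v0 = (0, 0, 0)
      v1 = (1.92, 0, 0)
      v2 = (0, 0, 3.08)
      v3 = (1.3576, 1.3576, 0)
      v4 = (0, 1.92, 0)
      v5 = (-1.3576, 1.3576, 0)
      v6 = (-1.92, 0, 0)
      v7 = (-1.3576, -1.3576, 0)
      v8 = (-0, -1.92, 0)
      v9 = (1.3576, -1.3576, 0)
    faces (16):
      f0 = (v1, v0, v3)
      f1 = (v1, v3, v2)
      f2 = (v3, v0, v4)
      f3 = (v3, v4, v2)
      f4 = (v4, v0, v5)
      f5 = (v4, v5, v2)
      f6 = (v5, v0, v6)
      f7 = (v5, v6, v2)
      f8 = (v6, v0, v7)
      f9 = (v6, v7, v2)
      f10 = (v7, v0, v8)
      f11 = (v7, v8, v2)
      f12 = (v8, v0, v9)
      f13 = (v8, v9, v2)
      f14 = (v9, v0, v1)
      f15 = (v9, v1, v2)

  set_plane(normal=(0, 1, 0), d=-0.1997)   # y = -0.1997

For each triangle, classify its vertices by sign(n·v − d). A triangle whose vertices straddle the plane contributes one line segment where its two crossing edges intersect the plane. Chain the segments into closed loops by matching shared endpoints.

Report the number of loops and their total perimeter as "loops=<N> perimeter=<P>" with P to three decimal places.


loops=1 perimeter=10.345

Straddling triangles (8 of 16):
  (v6,v0,v7) [++-] → (-0.1997, -0.1997, 0)–(-1.83727, -0.1997, 0)  len=1.6376
  (v6,v7,v2) [+-+] → (-1.83727, -0.1997, 0)–(-0.1997, -0.1997, 2.62694)  len=3.0956
  (v7,v0,v8) [-+-] → (-0.1997, -0.1997, 0)–(0, -0.1997, 0)  len=0.1997
  (v7,v8,v2) [--+] → (0, -0.1997, 2.75965)–(-0.1997, -0.1997, 2.62694)  len=0.2398
  (v8,v0,v9) [-+-] → (0, -0.1997, 0)–(0.1997, -0.1997, 0)  len=0.1997
  (v8,v9,v2) [--+] → (0.1997, -0.1997, 2.62694)–(0, -0.1997, 2.75965)  len=0.2398
  (v9,v0,v1) [-++] → (0.1997, -0.1997, 0)–(1.83727, -0.1997, 0)  len=1.6376
  (v9,v1,v2) [-++] → (1.83727, -0.1997, 0)–(0.1997, -0.1997, 2.62694)  len=3.0956

Chained into 1 loop(s):
  loop 1: 8 segments, perimeter = 10.3452
Total perimeter = 10.345


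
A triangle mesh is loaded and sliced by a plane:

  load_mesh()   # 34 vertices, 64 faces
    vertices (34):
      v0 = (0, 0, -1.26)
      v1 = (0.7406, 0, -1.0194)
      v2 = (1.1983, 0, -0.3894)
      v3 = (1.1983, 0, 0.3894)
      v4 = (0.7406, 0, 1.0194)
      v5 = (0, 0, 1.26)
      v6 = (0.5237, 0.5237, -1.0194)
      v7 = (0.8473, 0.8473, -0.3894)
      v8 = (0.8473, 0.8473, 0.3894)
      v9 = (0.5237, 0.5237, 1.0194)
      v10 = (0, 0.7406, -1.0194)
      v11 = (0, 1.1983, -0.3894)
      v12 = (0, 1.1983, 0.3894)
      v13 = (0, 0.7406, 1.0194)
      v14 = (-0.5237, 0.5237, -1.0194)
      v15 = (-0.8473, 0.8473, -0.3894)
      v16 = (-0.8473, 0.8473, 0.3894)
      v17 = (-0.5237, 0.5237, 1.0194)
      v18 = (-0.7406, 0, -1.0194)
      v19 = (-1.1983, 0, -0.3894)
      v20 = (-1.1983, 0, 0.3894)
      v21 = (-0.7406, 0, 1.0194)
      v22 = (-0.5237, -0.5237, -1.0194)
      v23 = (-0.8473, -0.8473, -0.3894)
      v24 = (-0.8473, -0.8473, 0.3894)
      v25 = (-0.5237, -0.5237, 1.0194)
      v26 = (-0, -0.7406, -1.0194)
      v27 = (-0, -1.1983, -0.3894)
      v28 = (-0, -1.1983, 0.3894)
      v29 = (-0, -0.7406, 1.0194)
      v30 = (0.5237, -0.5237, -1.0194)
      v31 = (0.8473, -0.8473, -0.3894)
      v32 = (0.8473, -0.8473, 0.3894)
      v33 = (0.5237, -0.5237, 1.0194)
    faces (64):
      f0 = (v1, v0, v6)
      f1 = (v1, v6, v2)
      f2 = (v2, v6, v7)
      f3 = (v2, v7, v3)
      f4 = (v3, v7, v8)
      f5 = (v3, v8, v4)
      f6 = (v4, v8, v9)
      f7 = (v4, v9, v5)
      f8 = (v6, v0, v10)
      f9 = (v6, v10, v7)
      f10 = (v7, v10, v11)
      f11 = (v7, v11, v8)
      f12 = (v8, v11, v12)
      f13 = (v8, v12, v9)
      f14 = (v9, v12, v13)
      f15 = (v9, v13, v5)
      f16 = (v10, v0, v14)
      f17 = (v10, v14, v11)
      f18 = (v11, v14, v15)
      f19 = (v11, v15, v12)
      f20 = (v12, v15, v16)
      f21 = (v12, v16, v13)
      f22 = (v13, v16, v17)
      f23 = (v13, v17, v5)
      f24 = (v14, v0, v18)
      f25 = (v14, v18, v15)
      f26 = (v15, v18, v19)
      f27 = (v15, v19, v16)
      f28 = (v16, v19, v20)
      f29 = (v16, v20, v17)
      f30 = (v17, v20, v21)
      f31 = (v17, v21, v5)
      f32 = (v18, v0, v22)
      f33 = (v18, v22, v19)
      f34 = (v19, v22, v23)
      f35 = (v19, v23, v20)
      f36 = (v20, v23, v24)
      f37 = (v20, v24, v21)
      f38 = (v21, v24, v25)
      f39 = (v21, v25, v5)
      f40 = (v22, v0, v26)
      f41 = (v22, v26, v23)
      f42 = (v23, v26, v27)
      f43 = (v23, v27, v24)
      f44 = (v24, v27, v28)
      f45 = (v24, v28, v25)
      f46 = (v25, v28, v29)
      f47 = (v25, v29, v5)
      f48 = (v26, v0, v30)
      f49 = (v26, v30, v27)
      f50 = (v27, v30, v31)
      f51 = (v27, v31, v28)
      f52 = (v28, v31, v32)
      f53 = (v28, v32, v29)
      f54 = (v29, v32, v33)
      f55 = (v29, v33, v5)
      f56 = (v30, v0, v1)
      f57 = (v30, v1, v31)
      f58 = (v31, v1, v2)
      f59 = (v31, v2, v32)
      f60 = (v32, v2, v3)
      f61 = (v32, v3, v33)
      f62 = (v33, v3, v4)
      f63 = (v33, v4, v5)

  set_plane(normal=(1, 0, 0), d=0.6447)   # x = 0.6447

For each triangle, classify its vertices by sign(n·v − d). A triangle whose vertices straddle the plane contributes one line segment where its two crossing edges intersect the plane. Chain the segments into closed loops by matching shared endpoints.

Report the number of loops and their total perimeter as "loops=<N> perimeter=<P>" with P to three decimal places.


Straddling triangles (20 of 64):
  (v1,v0,v6) [+--] → (0.6447, 0, -1.05056)–(0.6447, 0.231548, -1.0194)  len=0.2336
  (v1,v6,v2) [+-+] → (0.6447, 0.231548, -1.0194)–(0.6447, 0.429766, -0.9064)  len=0.2282
  (v2,v6,v7) [+-+] → (0.6447, 0.429766, -0.9064)–(0.6447, 0.6447, -0.783831)  len=0.2474
  (v4,v8,v9) [++-] → (0.6447, 0.6447, 0.783831)–(0.6447, 0.231548, 1.0194)  len=0.4756
  (v4,v9,v5) [+--] → (0.6447, 0.231548, 1.0194)–(0.6447, 0, 1.05056)  len=0.2336
  (v6,v10,v7) [--+] → (0.6447, 0.821787, -0.540041)–(0.6447, 0.6447, -0.783831)  len=0.3013
  (v7,v10,v11) [+--] → (0.6447, 0.821787, -0.540041)–(0.6447, 0.931228, -0.3894)  len=0.1862
  (v7,v11,v8) [+-+] → (0.6447, 0.931228, -0.3894)–(0.6447, 0.931228, 0.203179)  len=0.5926
  (v8,v11,v12) [+--] → (0.6447, 0.931228, 0.203179)–(0.6447, 0.931228, 0.3894)  len=0.1862
  (v8,v12,v9) [+--] → (0.6447, 0.931228, 0.3894)–(0.6447, 0.6447, 0.783831)  len=0.4875
  (v27,v30,v31) [--+] → (0.6447, -0.6447, -0.783831)–(0.6447, -0.931228, -0.3894)  len=0.4875
  (v27,v31,v28) [-+-] → (0.6447, -0.931228, -0.3894)–(0.6447, -0.931228, -0.203179)  len=0.1862
  (v28,v31,v32) [-++] → (0.6447, -0.931228, -0.203179)–(0.6447, -0.931228, 0.3894)  len=0.5926
  (v28,v32,v29) [-+-] → (0.6447, -0.931228, 0.3894)–(0.6447, -0.821787, 0.540041)  len=0.1862
  (v29,v32,v33) [-+-] → (0.6447, -0.821787, 0.540041)–(0.6447, -0.6447, 0.783831)  len=0.3013
  (v30,v0,v1) [--+] → (0.6447, 0, -1.05056)–(0.6447, -0.231548, -1.0194)  len=0.2336
  (v30,v1,v31) [-++] → (0.6447, -0.231548, -1.0194)–(0.6447, -0.6447, -0.783831)  len=0.4756
  (v32,v3,v33) [++-] → (0.6447, -0.429766, 0.9064)–(0.6447, -0.6447, 0.783831)  len=0.2474
  (v33,v3,v4) [-++] → (0.6447, -0.429766, 0.9064)–(0.6447, -0.231548, 1.0194)  len=0.2282
  (v33,v4,v5) [-+-] → (0.6447, -0.231548, 1.0194)–(0.6447, 0, 1.05056)  len=0.2336

Chained into 1 loop(s):
  loop 1: 20 segments, perimeter = 6.3446
Total perimeter = 6.345

loops=1 perimeter=6.345


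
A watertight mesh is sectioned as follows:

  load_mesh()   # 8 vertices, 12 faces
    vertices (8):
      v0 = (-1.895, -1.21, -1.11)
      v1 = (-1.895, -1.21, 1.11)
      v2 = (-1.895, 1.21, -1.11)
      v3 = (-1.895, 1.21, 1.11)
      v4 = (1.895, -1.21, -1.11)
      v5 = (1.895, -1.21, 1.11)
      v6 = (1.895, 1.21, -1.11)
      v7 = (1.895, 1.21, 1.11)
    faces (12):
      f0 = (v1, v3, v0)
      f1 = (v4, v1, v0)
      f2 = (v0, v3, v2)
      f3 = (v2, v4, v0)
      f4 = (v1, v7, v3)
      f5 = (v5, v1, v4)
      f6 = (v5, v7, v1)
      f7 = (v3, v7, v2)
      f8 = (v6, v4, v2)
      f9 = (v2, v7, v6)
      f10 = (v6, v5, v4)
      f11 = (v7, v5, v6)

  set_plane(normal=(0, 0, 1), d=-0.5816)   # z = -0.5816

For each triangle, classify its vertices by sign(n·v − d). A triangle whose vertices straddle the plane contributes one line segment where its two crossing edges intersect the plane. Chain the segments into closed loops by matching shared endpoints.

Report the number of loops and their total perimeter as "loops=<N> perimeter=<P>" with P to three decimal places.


Straddling triangles (8 of 12):
  (v1,v3,v0) [++-] → (-1.895, -0.633996, -0.5816)–(-1.895, -1.21, -0.5816)  len=0.5760
  (v4,v1,v0) [-+-] → (0.992912, -1.21, -0.5816)–(-1.895, -1.21, -0.5816)  len=2.8879
  (v0,v3,v2) [-+-] → (-1.895, -0.633996, -0.5816)–(-1.895, 1.21, -0.5816)  len=1.8440
  (v5,v1,v4) [++-] → (0.992912, -1.21, -0.5816)–(1.895, -1.21, -0.5816)  len=0.9021
  (v3,v7,v2) [++-] → (-0.992912, 1.21, -0.5816)–(-1.895, 1.21, -0.5816)  len=0.9021
  (v2,v7,v6) [-+-] → (-0.992912, 1.21, -0.5816)–(1.895, 1.21, -0.5816)  len=2.8879
  (v6,v5,v4) [-+-] → (1.895, 0.633996, -0.5816)–(1.895, -1.21, -0.5816)  len=1.8440
  (v7,v5,v6) [++-] → (1.895, 0.633996, -0.5816)–(1.895, 1.21, -0.5816)  len=0.5760

Chained into 1 loop(s):
  loop 1: 8 segments, perimeter = 12.4200
Total perimeter = 12.420

loops=1 perimeter=12.420


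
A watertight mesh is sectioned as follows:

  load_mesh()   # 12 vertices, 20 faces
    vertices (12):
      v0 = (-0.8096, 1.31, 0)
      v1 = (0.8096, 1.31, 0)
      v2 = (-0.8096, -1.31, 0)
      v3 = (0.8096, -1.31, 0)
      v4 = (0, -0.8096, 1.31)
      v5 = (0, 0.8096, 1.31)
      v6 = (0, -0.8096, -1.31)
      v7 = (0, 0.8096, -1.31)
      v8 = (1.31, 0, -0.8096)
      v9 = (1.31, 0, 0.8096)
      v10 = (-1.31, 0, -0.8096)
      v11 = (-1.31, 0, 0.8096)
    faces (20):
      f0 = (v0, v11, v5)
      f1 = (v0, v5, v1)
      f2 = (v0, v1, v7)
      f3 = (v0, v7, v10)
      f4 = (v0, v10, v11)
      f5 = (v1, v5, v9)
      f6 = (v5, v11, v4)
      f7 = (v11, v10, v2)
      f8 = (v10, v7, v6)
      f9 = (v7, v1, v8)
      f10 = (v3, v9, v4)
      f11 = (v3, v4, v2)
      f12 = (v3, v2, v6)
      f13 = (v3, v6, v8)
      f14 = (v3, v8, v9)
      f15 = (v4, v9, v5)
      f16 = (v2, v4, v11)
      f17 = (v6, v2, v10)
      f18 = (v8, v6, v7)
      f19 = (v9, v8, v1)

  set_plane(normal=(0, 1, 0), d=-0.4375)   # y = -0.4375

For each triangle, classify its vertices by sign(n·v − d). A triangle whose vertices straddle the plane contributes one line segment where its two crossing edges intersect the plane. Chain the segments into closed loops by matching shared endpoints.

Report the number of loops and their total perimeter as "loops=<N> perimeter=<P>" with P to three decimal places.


loops=1 perimeter=7.794

Straddling triangles (10 of 20):
  (v5,v11,v4) [++-] → (-0.602089, -0.4375, 1.08001)–(0, -0.4375, 1.31)  len=0.6445
  (v11,v10,v2) [++-] → (-1.14288, -0.4375, -0.539218)–(-1.14288, -0.4375, 0.539218)  len=1.0784
  (v10,v7,v6) [++-] → (0, -0.4375, -1.31)–(-0.602089, -0.4375, -1.08001)  len=0.6445
  (v3,v9,v4) [-+-] → (1.14288, -0.4375, 0.539218)–(0.602089, -0.4375, 1.08001)  len=0.7648
  (v3,v6,v8) [--+] → (0.602089, -0.4375, -1.08001)–(1.14288, -0.4375, -0.539218)  len=0.7648
  (v3,v8,v9) [-++] → (1.14288, -0.4375, -0.539218)–(1.14288, -0.4375, 0.539218)  len=1.0784
  (v4,v9,v5) [-++] → (0.602089, -0.4375, 1.08001)–(0, -0.4375, 1.31)  len=0.6445
  (v2,v4,v11) [--+] → (-0.602089, -0.4375, 1.08001)–(-1.14288, -0.4375, 0.539218)  len=0.7648
  (v6,v2,v10) [--+] → (-1.14288, -0.4375, -0.539218)–(-0.602089, -0.4375, -1.08001)  len=0.7648
  (v8,v6,v7) [+-+] → (0.602089, -0.4375, -1.08001)–(0, -0.4375, -1.31)  len=0.6445

Chained into 1 loop(s):
  loop 1: 10 segments, perimeter = 7.7941
Total perimeter = 7.794


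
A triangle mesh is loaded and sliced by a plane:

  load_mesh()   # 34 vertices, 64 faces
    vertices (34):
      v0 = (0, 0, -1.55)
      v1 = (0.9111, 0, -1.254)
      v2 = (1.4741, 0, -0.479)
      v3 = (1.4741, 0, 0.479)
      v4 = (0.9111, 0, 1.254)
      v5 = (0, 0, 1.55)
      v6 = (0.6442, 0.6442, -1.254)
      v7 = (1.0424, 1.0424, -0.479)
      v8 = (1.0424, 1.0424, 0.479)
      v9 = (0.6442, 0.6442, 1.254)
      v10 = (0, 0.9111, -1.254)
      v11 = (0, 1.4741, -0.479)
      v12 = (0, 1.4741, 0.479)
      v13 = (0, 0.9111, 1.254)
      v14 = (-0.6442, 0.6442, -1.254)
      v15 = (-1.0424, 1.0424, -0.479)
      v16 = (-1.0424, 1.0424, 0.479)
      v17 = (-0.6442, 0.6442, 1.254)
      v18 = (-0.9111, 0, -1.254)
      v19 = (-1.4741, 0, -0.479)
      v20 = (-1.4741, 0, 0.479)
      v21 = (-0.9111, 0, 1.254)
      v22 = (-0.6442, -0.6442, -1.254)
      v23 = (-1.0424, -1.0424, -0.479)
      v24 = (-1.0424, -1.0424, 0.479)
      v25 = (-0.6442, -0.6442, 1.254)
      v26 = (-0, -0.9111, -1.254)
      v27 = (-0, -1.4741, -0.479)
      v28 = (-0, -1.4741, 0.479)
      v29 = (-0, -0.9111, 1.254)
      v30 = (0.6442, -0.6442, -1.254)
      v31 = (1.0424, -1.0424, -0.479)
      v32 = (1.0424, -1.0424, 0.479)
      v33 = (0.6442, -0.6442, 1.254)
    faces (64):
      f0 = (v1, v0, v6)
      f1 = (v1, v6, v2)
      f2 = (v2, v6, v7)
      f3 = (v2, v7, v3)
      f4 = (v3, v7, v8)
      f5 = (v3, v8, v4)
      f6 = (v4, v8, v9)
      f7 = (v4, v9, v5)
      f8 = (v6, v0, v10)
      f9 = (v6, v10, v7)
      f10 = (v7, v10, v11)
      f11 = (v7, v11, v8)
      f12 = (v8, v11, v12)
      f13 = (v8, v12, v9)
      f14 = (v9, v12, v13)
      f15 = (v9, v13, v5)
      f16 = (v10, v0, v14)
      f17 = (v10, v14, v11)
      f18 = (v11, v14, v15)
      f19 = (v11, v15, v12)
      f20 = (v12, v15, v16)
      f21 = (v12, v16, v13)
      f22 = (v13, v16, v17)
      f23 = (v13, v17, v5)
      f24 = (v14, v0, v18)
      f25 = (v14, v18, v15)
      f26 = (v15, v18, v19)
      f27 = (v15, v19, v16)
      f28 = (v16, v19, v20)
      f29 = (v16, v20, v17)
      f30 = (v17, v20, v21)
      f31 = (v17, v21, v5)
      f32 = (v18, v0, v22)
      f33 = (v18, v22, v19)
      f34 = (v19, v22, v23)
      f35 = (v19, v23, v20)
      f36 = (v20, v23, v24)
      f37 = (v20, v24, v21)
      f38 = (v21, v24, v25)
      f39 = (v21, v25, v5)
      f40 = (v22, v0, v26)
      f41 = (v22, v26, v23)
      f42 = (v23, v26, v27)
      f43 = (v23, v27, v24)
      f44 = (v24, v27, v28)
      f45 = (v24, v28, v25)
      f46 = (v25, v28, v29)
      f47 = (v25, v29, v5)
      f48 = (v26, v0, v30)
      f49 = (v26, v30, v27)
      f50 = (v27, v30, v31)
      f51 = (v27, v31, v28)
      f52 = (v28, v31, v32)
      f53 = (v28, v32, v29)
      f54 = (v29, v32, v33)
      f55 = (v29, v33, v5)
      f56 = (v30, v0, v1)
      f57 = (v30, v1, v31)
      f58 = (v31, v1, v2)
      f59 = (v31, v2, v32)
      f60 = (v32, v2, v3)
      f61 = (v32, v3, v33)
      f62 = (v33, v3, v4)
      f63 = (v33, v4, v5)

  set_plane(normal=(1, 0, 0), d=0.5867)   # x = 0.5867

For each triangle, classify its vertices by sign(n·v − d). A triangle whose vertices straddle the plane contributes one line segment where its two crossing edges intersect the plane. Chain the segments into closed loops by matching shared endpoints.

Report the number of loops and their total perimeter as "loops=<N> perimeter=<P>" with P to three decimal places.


loops=1 perimeter=8.458

Straddling triangles (20 of 64):
  (v1,v0,v6) [+-+] → (0.5867, 0, -1.35939)–(0.5867, 0.5867, -1.28042)  len=0.5920
  (v4,v9,v5) [++-] → (0.5867, 0.5867, 1.28042)–(0.5867, 0, 1.35939)  len=0.5920
  (v6,v0,v10) [+--] → (0.5867, 0.5867, -1.28042)–(0.5867, 0.668023, -1.254)  len=0.0855
  (v6,v10,v7) [+-+] → (0.5867, 0.668023, -1.254)–(0.5867, 0.985, -0.817802)  len=0.5392
  (v7,v10,v11) [+--] → (0.5867, 0.985, -0.817802)–(0.5867, 1.23112, -0.479)  len=0.4188
  (v7,v11,v8) [+-+] → (0.5867, 1.23112, -0.479)–(0.5867, 1.23112, 0.0601967)  len=0.5392
  (v8,v11,v12) [+--] → (0.5867, 1.23112, 0.0601967)–(0.5867, 1.23112, 0.479)  len=0.4188
  (v8,v12,v9) [+-+] → (0.5867, 1.23112, 0.479)–(0.5867, 0.718275, 1.18483)  len=0.8725
  (v9,v12,v13) [+--] → (0.5867, 0.718275, 1.18483)–(0.5867, 0.668023, 1.254)  len=0.0855
  (v9,v13,v5) [+--] → (0.5867, 0.668023, 1.254)–(0.5867, 0.5867, 1.28042)  len=0.0855
  (v26,v0,v30) [--+] → (0.5867, -0.5867, -1.28042)–(0.5867, -0.668023, -1.254)  len=0.0855
  (v26,v30,v27) [-+-] → (0.5867, -0.668023, -1.254)–(0.5867, -0.718275, -1.18483)  len=0.0855
  (v27,v30,v31) [-++] → (0.5867, -0.718275, -1.18483)–(0.5867, -1.23112, -0.479)  len=0.8725
  (v27,v31,v28) [-+-] → (0.5867, -1.23112, -0.479)–(0.5867, -1.23112, -0.0601967)  len=0.4188
  (v28,v31,v32) [-++] → (0.5867, -1.23112, -0.0601967)–(0.5867, -1.23112, 0.479)  len=0.5392
  (v28,v32,v29) [-+-] → (0.5867, -1.23112, 0.479)–(0.5867, -0.985, 0.817802)  len=0.4188
  (v29,v32,v33) [-++] → (0.5867, -0.985, 0.817802)–(0.5867, -0.668023, 1.254)  len=0.5392
  (v29,v33,v5) [-+-] → (0.5867, -0.668023, 1.254)–(0.5867, -0.5867, 1.28042)  len=0.0855
  (v30,v0,v1) [+-+] → (0.5867, -0.5867, -1.28042)–(0.5867, 0, -1.35939)  len=0.5920
  (v33,v4,v5) [++-] → (0.5867, 0, 1.35939)–(0.5867, -0.5867, 1.28042)  len=0.5920

Chained into 1 loop(s):
  loop 1: 20 segments, perimeter = 8.4579
Total perimeter = 8.458


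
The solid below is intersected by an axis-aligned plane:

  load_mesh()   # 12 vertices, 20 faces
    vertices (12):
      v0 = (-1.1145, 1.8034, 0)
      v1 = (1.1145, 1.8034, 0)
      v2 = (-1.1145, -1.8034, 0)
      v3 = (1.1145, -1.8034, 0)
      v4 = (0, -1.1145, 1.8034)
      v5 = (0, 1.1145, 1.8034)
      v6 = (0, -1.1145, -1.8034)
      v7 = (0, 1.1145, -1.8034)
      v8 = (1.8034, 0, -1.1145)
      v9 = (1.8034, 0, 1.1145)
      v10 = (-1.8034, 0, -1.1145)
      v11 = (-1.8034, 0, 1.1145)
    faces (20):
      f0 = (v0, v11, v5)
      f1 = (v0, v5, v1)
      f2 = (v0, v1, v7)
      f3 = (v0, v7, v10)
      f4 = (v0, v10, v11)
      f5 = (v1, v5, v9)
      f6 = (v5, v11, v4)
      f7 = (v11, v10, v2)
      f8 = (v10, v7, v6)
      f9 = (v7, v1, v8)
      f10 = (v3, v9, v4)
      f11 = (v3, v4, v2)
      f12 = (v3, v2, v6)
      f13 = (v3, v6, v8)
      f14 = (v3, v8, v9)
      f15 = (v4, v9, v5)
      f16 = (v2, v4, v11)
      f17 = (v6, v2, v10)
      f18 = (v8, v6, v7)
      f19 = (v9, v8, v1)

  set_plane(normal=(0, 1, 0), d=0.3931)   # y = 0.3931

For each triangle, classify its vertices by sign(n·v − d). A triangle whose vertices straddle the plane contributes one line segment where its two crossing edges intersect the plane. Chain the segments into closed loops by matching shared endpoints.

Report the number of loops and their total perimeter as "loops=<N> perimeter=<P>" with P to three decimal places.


Straddling triangles (10 of 20):
  (v0,v11,v5) [+-+] → (-1.65324, 0.3931, 0.871564)–(-1.16732, 0.3931, 1.35748)  len=0.6872
  (v0,v7,v10) [++-] → (-1.16732, 0.3931, -1.35748)–(-1.65324, 0.3931, -0.871564)  len=0.6872
  (v0,v10,v11) [+--] → (-1.65324, 0.3931, -0.871564)–(-1.65324, 0.3931, 0.871564)  len=1.7431
  (v1,v5,v9) [++-] → (1.16732, 0.3931, 1.35748)–(1.65324, 0.3931, 0.871564)  len=0.6872
  (v5,v11,v4) [+--] → (-1.16732, 0.3931, 1.35748)–(0, 0.3931, 1.8034)  len=1.2496
  (v10,v7,v6) [-+-] → (-1.16732, 0.3931, -1.35748)–(0, 0.3931, -1.8034)  len=1.2496
  (v7,v1,v8) [++-] → (1.65324, 0.3931, -0.871564)–(1.16732, 0.3931, -1.35748)  len=0.6872
  (v4,v9,v5) [--+] → (1.16732, 0.3931, 1.35748)–(0, 0.3931, 1.8034)  len=1.2496
  (v8,v6,v7) [--+] → (0, 0.3931, -1.8034)–(1.16732, 0.3931, -1.35748)  len=1.2496
  (v9,v8,v1) [--+] → (1.65324, 0.3931, -0.871564)–(1.65324, 0.3931, 0.871564)  len=1.7431

Chained into 1 loop(s):
  loop 1: 10 segments, perimeter = 11.2334
Total perimeter = 11.233

loops=1 perimeter=11.233


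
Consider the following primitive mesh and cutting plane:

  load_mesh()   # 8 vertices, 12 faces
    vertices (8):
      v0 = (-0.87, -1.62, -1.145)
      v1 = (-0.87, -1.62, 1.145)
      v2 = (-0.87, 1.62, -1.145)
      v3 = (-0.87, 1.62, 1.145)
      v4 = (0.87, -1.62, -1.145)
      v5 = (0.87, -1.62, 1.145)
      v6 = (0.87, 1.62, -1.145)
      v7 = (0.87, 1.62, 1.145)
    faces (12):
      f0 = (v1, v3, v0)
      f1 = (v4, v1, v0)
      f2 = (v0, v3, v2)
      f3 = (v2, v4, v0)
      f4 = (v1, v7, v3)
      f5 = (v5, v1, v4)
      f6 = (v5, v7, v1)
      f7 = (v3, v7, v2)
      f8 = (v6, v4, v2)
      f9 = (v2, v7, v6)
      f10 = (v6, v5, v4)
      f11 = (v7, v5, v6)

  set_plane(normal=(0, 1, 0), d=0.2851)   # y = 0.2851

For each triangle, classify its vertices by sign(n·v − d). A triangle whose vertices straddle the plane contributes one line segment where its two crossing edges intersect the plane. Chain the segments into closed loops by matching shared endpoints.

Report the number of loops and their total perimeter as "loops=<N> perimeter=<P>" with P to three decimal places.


Straddling triangles (8 of 12):
  (v1,v3,v0) [-+-] → (-0.87, 0.2851, 1.145)–(-0.87, 0.2851, 0.201506)  len=0.9435
  (v0,v3,v2) [-++] → (-0.87, 0.2851, 0.201506)–(-0.87, 0.2851, -1.145)  len=1.3465
  (v2,v4,v0) [+--] → (-0.153109, 0.2851, -1.145)–(-0.87, 0.2851, -1.145)  len=0.7169
  (v1,v7,v3) [-++] → (0.153109, 0.2851, 1.145)–(-0.87, 0.2851, 1.145)  len=1.0231
  (v5,v7,v1) [-+-] → (0.87, 0.2851, 1.145)–(0.153109, 0.2851, 1.145)  len=0.7169
  (v6,v4,v2) [+-+] → (0.87, 0.2851, -1.145)–(-0.153109, 0.2851, -1.145)  len=1.0231
  (v6,v5,v4) [+--] → (0.87, 0.2851, -0.201506)–(0.87, 0.2851, -1.145)  len=0.9435
  (v7,v5,v6) [+-+] → (0.87, 0.2851, 1.145)–(0.87, 0.2851, -0.201506)  len=1.3465

Chained into 1 loop(s):
  loop 1: 8 segments, perimeter = 8.0600
Total perimeter = 8.060

loops=1 perimeter=8.060


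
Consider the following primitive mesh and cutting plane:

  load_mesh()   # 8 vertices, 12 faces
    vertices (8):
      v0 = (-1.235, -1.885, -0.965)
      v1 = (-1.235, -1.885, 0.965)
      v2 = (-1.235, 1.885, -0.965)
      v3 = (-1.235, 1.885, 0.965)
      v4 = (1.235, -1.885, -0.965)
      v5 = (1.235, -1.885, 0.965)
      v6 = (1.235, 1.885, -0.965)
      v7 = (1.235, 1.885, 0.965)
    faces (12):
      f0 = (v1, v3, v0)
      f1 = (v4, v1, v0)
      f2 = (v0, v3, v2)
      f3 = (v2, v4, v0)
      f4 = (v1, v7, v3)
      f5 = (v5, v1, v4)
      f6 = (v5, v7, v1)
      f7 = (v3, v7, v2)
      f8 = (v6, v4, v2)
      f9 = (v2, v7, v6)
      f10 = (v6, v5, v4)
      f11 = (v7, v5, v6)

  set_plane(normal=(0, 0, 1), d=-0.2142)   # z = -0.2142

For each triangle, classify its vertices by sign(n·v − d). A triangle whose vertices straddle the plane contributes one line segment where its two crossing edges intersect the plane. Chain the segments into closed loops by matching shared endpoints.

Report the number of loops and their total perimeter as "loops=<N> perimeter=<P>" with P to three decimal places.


Straddling triangles (8 of 12):
  (v1,v3,v0) [++-] → (-1.235, -0.418411, -0.2142)–(-1.235, -1.885, -0.2142)  len=1.4666
  (v4,v1,v0) [-+-] → (0.274132, -1.885, -0.2142)–(-1.235, -1.885, -0.2142)  len=1.5091
  (v0,v3,v2) [-+-] → (-1.235, -0.418411, -0.2142)–(-1.235, 1.885, -0.2142)  len=2.3034
  (v5,v1,v4) [++-] → (0.274132, -1.885, -0.2142)–(1.235, -1.885, -0.2142)  len=0.9609
  (v3,v7,v2) [++-] → (-0.274132, 1.885, -0.2142)–(-1.235, 1.885, -0.2142)  len=0.9609
  (v2,v7,v6) [-+-] → (-0.274132, 1.885, -0.2142)–(1.235, 1.885, -0.2142)  len=1.5091
  (v6,v5,v4) [-+-] → (1.235, 0.418411, -0.2142)–(1.235, -1.885, -0.2142)  len=2.3034
  (v7,v5,v6) [++-] → (1.235, 0.418411, -0.2142)–(1.235, 1.885, -0.2142)  len=1.4666

Chained into 1 loop(s):
  loop 1: 8 segments, perimeter = 12.4800
Total perimeter = 12.480

loops=1 perimeter=12.480


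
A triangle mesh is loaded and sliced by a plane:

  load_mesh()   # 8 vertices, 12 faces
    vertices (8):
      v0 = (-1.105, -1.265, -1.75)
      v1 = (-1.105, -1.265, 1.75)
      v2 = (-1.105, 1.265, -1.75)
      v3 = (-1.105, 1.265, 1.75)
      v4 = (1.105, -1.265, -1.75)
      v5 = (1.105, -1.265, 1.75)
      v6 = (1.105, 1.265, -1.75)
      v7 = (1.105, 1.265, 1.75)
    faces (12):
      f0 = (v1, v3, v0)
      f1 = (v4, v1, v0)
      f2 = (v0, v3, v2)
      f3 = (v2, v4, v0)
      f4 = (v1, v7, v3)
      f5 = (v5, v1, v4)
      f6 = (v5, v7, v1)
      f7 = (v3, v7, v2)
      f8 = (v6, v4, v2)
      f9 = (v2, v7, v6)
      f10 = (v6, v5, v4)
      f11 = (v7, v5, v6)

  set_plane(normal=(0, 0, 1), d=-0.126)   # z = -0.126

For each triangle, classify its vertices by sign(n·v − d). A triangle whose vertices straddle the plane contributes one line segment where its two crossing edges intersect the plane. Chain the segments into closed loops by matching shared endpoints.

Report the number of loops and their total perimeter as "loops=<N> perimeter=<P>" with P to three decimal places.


Straddling triangles (8 of 12):
  (v1,v3,v0) [++-] → (-1.105, -0.09108, -0.126)–(-1.105, -1.265, -0.126)  len=1.1739
  (v4,v1,v0) [-+-] → (0.07956, -1.265, -0.126)–(-1.105, -1.265, -0.126)  len=1.1846
  (v0,v3,v2) [-+-] → (-1.105, -0.09108, -0.126)–(-1.105, 1.265, -0.126)  len=1.3561
  (v5,v1,v4) [++-] → (0.07956, -1.265, -0.126)–(1.105, -1.265, -0.126)  len=1.0254
  (v3,v7,v2) [++-] → (-0.07956, 1.265, -0.126)–(-1.105, 1.265, -0.126)  len=1.0254
  (v2,v7,v6) [-+-] → (-0.07956, 1.265, -0.126)–(1.105, 1.265, -0.126)  len=1.1846
  (v6,v5,v4) [-+-] → (1.105, 0.09108, -0.126)–(1.105, -1.265, -0.126)  len=1.3561
  (v7,v5,v6) [++-] → (1.105, 0.09108, -0.126)–(1.105, 1.265, -0.126)  len=1.1739

Chained into 1 loop(s):
  loop 1: 8 segments, perimeter = 9.4800
Total perimeter = 9.480

loops=1 perimeter=9.480


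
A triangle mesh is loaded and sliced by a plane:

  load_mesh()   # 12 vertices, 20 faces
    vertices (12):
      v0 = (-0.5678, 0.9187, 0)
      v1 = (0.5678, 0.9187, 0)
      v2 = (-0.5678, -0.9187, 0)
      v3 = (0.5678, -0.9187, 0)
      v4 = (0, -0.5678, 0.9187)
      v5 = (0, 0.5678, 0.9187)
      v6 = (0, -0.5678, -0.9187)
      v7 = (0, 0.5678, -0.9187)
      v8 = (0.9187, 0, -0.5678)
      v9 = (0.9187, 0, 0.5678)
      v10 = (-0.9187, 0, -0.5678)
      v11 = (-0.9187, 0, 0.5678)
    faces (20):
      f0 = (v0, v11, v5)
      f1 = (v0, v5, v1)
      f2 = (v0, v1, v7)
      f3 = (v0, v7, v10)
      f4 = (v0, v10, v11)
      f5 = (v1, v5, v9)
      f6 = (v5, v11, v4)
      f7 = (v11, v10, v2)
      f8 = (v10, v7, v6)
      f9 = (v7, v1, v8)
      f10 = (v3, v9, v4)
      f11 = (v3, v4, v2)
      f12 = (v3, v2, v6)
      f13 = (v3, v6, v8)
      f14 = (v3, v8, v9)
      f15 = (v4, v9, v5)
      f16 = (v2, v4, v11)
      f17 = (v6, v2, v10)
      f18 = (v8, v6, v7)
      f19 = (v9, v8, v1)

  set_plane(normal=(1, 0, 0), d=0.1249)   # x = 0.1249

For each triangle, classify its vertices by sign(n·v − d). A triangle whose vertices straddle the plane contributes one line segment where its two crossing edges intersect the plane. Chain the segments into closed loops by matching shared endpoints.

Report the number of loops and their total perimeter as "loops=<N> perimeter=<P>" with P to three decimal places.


Straddling triangles (10 of 20):
  (v0,v5,v1) [--+] → (0.1249, 0.644988, 0.716612)–(0.1249, 0.9187, 0)  len=0.7671
  (v0,v1,v7) [-+-] → (0.1249, 0.9187, 0)–(0.1249, 0.644988, -0.716612)  len=0.7671
  (v1,v5,v9) [+-+] → (0.1249, 0.644988, 0.716612)–(0.1249, 0.490606, 0.870994)  len=0.2183
  (v7,v1,v8) [-++] → (0.1249, 0.644988, -0.716612)–(0.1249, 0.490606, -0.870994)  len=0.2183
  (v3,v9,v4) [++-] → (0.1249, -0.490606, 0.870994)–(0.1249, -0.644988, 0.716612)  len=0.2183
  (v3,v4,v2) [+--] → (0.1249, -0.644988, 0.716612)–(0.1249, -0.9187, 0)  len=0.7671
  (v3,v2,v6) [+--] → (0.1249, -0.9187, 0)–(0.1249, -0.644988, -0.716612)  len=0.7671
  (v3,v6,v8) [+-+] → (0.1249, -0.644988, -0.716612)–(0.1249, -0.490606, -0.870994)  len=0.2183
  (v4,v9,v5) [-+-] → (0.1249, -0.490606, 0.870994)–(0.1249, 0.490606, 0.870994)  len=0.9812
  (v8,v6,v7) [+--] → (0.1249, -0.490606, -0.870994)–(0.1249, 0.490606, -0.870994)  len=0.9812

Chained into 1 loop(s):
  loop 1: 10 segments, perimeter = 5.9042
Total perimeter = 5.904

loops=1 perimeter=5.904


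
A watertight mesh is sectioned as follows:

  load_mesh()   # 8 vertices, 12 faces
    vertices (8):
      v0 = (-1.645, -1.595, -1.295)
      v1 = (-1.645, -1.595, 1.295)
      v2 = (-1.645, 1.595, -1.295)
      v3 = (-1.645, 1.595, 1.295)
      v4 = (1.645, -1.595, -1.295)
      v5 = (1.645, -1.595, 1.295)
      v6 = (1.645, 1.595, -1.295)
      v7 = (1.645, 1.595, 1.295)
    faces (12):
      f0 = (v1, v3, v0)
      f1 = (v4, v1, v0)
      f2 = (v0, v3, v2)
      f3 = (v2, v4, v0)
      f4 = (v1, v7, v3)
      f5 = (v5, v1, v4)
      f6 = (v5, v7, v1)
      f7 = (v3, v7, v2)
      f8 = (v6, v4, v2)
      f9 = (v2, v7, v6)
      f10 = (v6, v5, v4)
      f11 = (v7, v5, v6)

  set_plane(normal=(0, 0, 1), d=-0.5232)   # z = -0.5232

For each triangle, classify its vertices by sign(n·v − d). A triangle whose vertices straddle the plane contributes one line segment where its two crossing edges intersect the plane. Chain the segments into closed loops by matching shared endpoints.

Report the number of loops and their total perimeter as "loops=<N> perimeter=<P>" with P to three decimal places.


loops=1 perimeter=12.960

Straddling triangles (8 of 12):
  (v1,v3,v0) [++-] → (-1.645, -0.644405, -0.5232)–(-1.645, -1.595, -0.5232)  len=0.9506
  (v4,v1,v0) [-+-] → (0.664605, -1.595, -0.5232)–(-1.645, -1.595, -0.5232)  len=2.3096
  (v0,v3,v2) [-+-] → (-1.645, -0.644405, -0.5232)–(-1.645, 1.595, -0.5232)  len=2.2394
  (v5,v1,v4) [++-] → (0.664605, -1.595, -0.5232)–(1.645, -1.595, -0.5232)  len=0.9804
  (v3,v7,v2) [++-] → (-0.664605, 1.595, -0.5232)–(-1.645, 1.595, -0.5232)  len=0.9804
  (v2,v7,v6) [-+-] → (-0.664605, 1.595, -0.5232)–(1.645, 1.595, -0.5232)  len=2.3096
  (v6,v5,v4) [-+-] → (1.645, 0.644405, -0.5232)–(1.645, -1.595, -0.5232)  len=2.2394
  (v7,v5,v6) [++-] → (1.645, 0.644405, -0.5232)–(1.645, 1.595, -0.5232)  len=0.9506

Chained into 1 loop(s):
  loop 1: 8 segments, perimeter = 12.9600
Total perimeter = 12.960


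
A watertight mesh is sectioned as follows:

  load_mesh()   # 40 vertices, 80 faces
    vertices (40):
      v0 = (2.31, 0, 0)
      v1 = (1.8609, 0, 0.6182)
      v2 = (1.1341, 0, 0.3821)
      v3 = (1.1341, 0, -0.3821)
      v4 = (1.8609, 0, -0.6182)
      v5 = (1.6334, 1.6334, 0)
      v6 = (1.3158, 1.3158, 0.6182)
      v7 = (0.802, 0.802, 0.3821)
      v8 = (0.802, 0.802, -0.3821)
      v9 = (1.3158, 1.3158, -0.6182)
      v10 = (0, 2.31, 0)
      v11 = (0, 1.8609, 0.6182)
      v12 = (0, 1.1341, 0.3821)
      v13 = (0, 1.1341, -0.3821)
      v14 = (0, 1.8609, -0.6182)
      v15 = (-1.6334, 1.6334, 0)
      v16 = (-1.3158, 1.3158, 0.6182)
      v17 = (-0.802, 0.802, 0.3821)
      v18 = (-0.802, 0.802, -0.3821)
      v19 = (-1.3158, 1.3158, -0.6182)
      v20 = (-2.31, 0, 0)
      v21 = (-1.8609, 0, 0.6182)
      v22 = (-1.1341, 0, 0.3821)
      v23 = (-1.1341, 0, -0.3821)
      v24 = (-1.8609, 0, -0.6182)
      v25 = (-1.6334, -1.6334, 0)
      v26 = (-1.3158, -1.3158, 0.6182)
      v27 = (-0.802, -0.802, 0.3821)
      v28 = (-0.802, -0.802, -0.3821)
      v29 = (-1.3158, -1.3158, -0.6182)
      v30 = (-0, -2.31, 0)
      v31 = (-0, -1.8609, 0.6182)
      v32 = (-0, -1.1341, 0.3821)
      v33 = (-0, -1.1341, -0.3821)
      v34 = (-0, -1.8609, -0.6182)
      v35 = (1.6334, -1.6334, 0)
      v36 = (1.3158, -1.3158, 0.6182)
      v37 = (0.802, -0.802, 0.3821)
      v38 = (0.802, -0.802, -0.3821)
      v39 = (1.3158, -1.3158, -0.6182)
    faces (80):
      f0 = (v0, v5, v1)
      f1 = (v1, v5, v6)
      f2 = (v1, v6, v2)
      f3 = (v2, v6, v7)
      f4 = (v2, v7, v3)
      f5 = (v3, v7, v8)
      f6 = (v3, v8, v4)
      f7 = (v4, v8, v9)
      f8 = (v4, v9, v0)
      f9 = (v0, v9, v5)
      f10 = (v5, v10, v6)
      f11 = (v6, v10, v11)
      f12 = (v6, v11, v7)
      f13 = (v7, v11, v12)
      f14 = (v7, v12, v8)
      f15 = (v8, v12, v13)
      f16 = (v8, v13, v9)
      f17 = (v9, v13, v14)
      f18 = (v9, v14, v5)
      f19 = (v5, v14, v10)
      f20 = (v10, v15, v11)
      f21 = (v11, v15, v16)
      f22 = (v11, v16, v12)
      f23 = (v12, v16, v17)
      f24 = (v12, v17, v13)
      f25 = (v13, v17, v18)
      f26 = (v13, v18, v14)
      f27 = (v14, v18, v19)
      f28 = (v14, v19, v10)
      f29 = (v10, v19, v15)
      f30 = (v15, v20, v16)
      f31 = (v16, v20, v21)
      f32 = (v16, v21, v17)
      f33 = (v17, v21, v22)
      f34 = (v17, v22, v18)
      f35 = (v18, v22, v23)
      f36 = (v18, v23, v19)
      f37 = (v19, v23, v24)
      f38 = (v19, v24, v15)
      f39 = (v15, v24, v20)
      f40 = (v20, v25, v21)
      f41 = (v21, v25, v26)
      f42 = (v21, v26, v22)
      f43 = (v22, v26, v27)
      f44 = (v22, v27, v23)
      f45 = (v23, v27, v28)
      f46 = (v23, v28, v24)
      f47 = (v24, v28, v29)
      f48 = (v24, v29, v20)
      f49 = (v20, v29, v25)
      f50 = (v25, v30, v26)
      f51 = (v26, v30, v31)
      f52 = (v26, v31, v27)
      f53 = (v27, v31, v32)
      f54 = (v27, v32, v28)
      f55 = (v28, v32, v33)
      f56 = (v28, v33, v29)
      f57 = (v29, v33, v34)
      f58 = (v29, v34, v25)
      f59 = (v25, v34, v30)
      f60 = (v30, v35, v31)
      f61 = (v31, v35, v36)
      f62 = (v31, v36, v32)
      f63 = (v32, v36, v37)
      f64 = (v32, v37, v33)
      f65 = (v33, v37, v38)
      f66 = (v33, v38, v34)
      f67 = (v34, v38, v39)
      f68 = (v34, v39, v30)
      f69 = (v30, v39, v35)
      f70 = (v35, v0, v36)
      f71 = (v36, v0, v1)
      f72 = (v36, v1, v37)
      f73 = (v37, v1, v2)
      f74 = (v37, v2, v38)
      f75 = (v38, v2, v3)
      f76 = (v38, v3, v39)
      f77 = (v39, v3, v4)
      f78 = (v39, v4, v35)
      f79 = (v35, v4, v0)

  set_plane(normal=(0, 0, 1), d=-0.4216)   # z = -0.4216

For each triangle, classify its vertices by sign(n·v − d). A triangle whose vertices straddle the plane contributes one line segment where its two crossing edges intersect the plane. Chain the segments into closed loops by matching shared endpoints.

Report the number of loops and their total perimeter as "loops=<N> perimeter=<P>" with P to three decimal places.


loops=2 perimeter=19.957

Straddling triangles (32 of 80):
  (v3,v8,v4) [++-] → (0.979156, 0.667824, -0.4216)–(1.2557, 0, -0.4216)  len=0.7228
  (v4,v8,v9) [-+-] → (0.979156, 0.667824, -0.4216)–(0.88796, 0.88796, -0.4216)  len=0.2383
  (v4,v9,v0) [--+] → (1.63198, 0.897349, -0.4216)–(2.00372, 0, -0.4216)  len=0.9713
  (v0,v9,v5) [+-+] → (1.63198, 0.897349, -0.4216)–(1.4168, 1.4168, -0.4216)  len=0.5623
  (v8,v13,v9) [++-] → (0.220136, 1.1645, -0.4216)–(0.88796, 0.88796, -0.4216)  len=0.7228
  (v9,v13,v14) [-+-] → (0.220136, 1.1645, -0.4216)–(0, 1.2557, -0.4216)  len=0.2383
  (v9,v14,v5) [--+] → (0.519454, 1.78855, -0.4216)–(1.4168, 1.4168, -0.4216)  len=0.9713
  (v5,v14,v10) [+-+] → (0.519454, 1.78855, -0.4216)–(0, 2.00372, -0.4216)  len=0.5623
  (v13,v18,v14) [++-] → (-0.667824, 0.979156, -0.4216)–(0, 1.2557, -0.4216)  len=0.7228
  (v14,v18,v19) [-+-] → (-0.667824, 0.979156, -0.4216)–(-0.88796, 0.88796, -0.4216)  len=0.2383
  (v14,v19,v10) [--+] → (-0.897349, 1.63198, -0.4216)–(0, 2.00372, -0.4216)  len=0.9713
  (v10,v19,v15) [+-+] → (-0.897349, 1.63198, -0.4216)–(-1.4168, 1.4168, -0.4216)  len=0.5623
  (v18,v23,v19) [++-] → (-1.1645, 0.220136, -0.4216)–(-0.88796, 0.88796, -0.4216)  len=0.7228
  (v19,v23,v24) [-+-] → (-1.1645, 0.220136, -0.4216)–(-1.2557, 0, -0.4216)  len=0.2383
  (v19,v24,v15) [--+] → (-1.78855, 0.519454, -0.4216)–(-1.4168, 1.4168, -0.4216)  len=0.9713
  (v15,v24,v20) [+-+] → (-1.78855, 0.519454, -0.4216)–(-2.00372, 0, -0.4216)  len=0.5623
  (v23,v28,v24) [++-] → (-0.979156, -0.667824, -0.4216)–(-1.2557, 0, -0.4216)  len=0.7228
  (v24,v28,v29) [-+-] → (-0.979156, -0.667824, -0.4216)–(-0.88796, -0.88796, -0.4216)  len=0.2383
  (v24,v29,v20) [--+] → (-1.63198, -0.897349, -0.4216)–(-2.00372, 0, -0.4216)  len=0.9713
  (v20,v29,v25) [+-+] → (-1.63198, -0.897349, -0.4216)–(-1.4168, -1.4168, -0.4216)  len=0.5623
  (v28,v33,v29) [++-] → (-0.220136, -1.1645, -0.4216)–(-0.88796, -0.88796, -0.4216)  len=0.7228
  (v29,v33,v34) [-+-] → (-0.220136, -1.1645, -0.4216)–(0, -1.2557, -0.4216)  len=0.2383
  (v29,v34,v25) [--+] → (-0.519454, -1.78855, -0.4216)–(-1.4168, -1.4168, -0.4216)  len=0.9713
  (v25,v34,v30) [+-+] → (-0.519454, -1.78855, -0.4216)–(0, -2.00372, -0.4216)  len=0.5623
  (v33,v38,v34) [++-] → (0.667824, -0.979156, -0.4216)–(0, -1.2557, -0.4216)  len=0.7228
  (v34,v38,v39) [-+-] → (0.667824, -0.979156, -0.4216)–(0.88796, -0.88796, -0.4216)  len=0.2383
  (v34,v39,v30) [--+] → (0.897349, -1.63198, -0.4216)–(0, -2.00372, -0.4216)  len=0.9713
  (v30,v39,v35) [+-+] → (0.897349, -1.63198, -0.4216)–(1.4168, -1.4168, -0.4216)  len=0.5623
  (v38,v3,v39) [++-] → (1.1645, -0.220136, -0.4216)–(0.88796, -0.88796, -0.4216)  len=0.7228
  (v39,v3,v4) [-+-] → (1.1645, -0.220136, -0.4216)–(1.2557, 0, -0.4216)  len=0.2383
  (v39,v4,v35) [--+] → (1.78855, -0.519454, -0.4216)–(1.4168, -1.4168, -0.4216)  len=0.9713
  (v35,v4,v0) [+-+] → (1.78855, -0.519454, -0.4216)–(2.00372, 0, -0.4216)  len=0.5623

Chained into 2 loop(s):
  loop 1: 16 segments, perimeter = 7.6888
  loop 2: 16 segments, perimeter = 12.2685
Total perimeter = 19.957
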